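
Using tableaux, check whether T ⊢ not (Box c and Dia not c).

Tableau for the negation Box c and Dia not c:
1. Box c and Dia not c, 0
2. Box c, 0   [and-rule on 1]
3. Dia not c, 0   [and-rule on 1]
4. c, 0   [Box-rule on 2 via 0R0]
5. not c, 1   [Dia-rule on 3: fresh world 1, 0R1]
6. c, 1   [Box-rule on 2 via 0R1]
Accessibility: 0R0, 0R1, 1R1
Branch closes: c and not c both at 1.
All branches of the negation close; one closing branch shown above.

Yes, valid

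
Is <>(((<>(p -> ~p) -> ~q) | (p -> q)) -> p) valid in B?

No, not valid

Tableau for the negation ~<>(((<>(p -> ~p) -> ~q) | (p -> q)) -> p):
1. ~<>(((<>(p -> ~p) -> ~q) | (p -> q)) -> p), 0
2. ~(((<>(p -> ~p) -> ~q) | (p -> q)) -> p), 0   [~<>-rule on 1 via 0R0]
3. (<>(p -> ~p) -> ~q) | (p -> q), 0   [~->-rule on 2]
4. ~p, 0   [~->-rule on 2]
5. p -> q, 0   [|-rule on 3 (branches; this branch)]
6. q, 0   [->-rule on 5 (branches; this branch)]
Accessibility: 0R0
The negation has an open branch (countermodel exists).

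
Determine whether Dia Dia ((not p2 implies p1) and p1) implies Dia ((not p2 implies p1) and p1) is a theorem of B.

Not valid

Tableau for the negation not (Dia Dia ((not p2 implies p1) and p1) implies Dia ((not p2 implies p1) and p1)):
1. not (Dia Dia ((not p2 implies p1) and p1) implies Dia ((not p2 implies p1) and p1)), w0
2. Dia Dia ((not p2 implies p1) and p1), w0   [neg-implies-rule on 1]
3. not Dia ((not p2 implies p1) and p1), w0   [neg-implies-rule on 1]
4. not ((not p2 implies p1) and p1), w0   [neg-Dia-rule on 3 via w0Rw0]
5. not p1, w0   [neg-and-rule on 4 (branches; this branch)]
6. Dia ((not p2 implies p1) and p1), w1   [Dia-rule on 2: fresh world w1, w0Rw1]
7. not ((not p2 implies p1) and p1), w1   [neg-Dia-rule on 3 via w0Rw1]
8. not p1, w1   [neg-and-rule on 7 (branches; this branch)]
9. (not p2 implies p1) and p1, w2   [Dia-rule on 6: fresh world w2, w1Rw2]
10. not p2 implies p1, w2   [and-rule on 9]
11. p1, w2   [and-rule on 9]
Accessibility: w0Rw0, w0Rw1, w1Rw0, w1Rw1, w1Rw2, w2Rw1, w2Rw2
The negation has an open branch (countermodel exists).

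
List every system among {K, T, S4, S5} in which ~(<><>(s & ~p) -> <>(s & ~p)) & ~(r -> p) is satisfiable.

S4-tableau for the formula:
1. ~(<><>(s & ~p) -> <>(s & ~p)) & ~(r -> p), w0
2. ~(<><>(s & ~p) -> <>(s & ~p)), w0
3. ~(r -> p), w0
4. <><>(s & ~p), w0
5. ~<>(s & ~p), w0
6. r, w0
7. ~p, w0
8. ~(s & ~p), w0
9. ~s, w0
10. <>(s & ~p), w1
11. ~(s & ~p), w1
12. p, w1
13. s & ~p, w2
14. s, w2
15. ~p, w2
16. ~(s & ~p), w2
17. p, w2
Accessibility: w0Rw0, w0Rw1, w0Rw2, w1Rw1, w1Rw2, w2Rw2
Branch closes: p and ~p both at w2.
Every branch closes (one shown): unsatisfiable in S4, hence also in S5 (every S5-frame is an S4-frame).
T-tableau for the formula:
1. ~(<><>(s & ~p) -> <>(s & ~p)) & ~(r -> p), w0
2. ~(<><>(s & ~p) -> <>(s & ~p)), w0
3. ~(r -> p), w0
4. <><>(s & ~p), w0
5. ~<>(s & ~p), w0
6. r, w0
7. ~p, w0
8. ~(s & ~p), w0
9. ~s, w0
10. <>(s & ~p), w1
11. ~(s & ~p), w1
12. p, w1
13. s & ~p, w2
14. s, w2
15. ~p, w2
Accessibility: w0Rw0, w0Rw1, w1Rw1, w1Rw2, w2Rw2
Complete open branch: satisfiable in T, hence also in K (this T-model is also a K-model).

K, T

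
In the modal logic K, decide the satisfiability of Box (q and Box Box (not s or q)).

Satisfiable

1. Box (q and Box Box (not s or q)), 0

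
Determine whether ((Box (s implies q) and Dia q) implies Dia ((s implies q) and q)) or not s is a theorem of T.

Yes, valid

Tableau for the negation not (((Box (s implies q) and Dia q) implies Dia ((s implies q) and q)) or not s):
1. not (((Box (s implies q) and Dia q) implies Dia ((s implies q) and q)) or not s), 0
2. not ((Box (s implies q) and Dia q) implies Dia ((s implies q) and q)), 0
3. s, 0
4. Box (s implies q) and Dia q, 0
5. not Dia ((s implies q) and q), 0
6. Box (s implies q), 0
7. Dia q, 0
8. not ((s implies q) and q), 0
9. s implies q, 0
10. not (s implies q), 0
11. not q, 0
12. q, 0
Accessibility: 0R0
Branch closes: q and not q both at 0.
Every branch of the negation's tableau closes; the branch above is one of them.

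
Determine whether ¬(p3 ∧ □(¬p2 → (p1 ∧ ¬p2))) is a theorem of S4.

Tableau for the negation p3 ∧ □(¬p2 → (p1 ∧ ¬p2)):
1. p3 ∧ □(¬p2 → (p1 ∧ ¬p2)), 0
2. p3, 0   [∧-rule on 1]
3. □(¬p2 → (p1 ∧ ¬p2)), 0   [∧-rule on 1]
4. ¬p2 → (p1 ∧ ¬p2), 0   [□-rule on 3 via 0R0]
5. p1 ∧ ¬p2, 0   [→-rule on 4 (branches; this branch)]
6. p1, 0   [∧-rule on 5]
7. ¬p2, 0   [∧-rule on 5]
Accessibility: 0R0
The negation has an open branch (countermodel exists).

No, not valid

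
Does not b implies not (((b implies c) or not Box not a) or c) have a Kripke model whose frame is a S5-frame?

1. not b implies not (((b implies c) or not Box not a) or c), 0
2. not (((b implies c) or not Box not a) or c), 0   [implies-rule on 1 (branches; this branch)]
3. not ((b implies c) or not Box not a), 0   [neg-or-rule on 2]
4. not c, 0   [neg-or-rule on 2]
5. not (b implies c), 0   [neg-or-rule on 3]
6. Box not a, 0   [neg-or-rule on 3]
7. b, 0   [neg-implies-rule on 5]
8. not a, 0   [Box-rule on 6 via 0R0]
Accessibility: 0R0

Yes, satisfiable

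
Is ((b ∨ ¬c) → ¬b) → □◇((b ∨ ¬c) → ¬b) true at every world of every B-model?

Tableau for the negation ¬(((b ∨ ¬c) → ¬b) → □◇((b ∨ ¬c) → ¬b)):
1. ¬(((b ∨ ¬c) → ¬b) → □◇((b ∨ ¬c) → ¬b)), w0
2. (b ∨ ¬c) → ¬b, w0
3. ¬□◇((b ∨ ¬c) → ¬b), w0
4. ¬(b ∨ ¬c), w0
5. ¬b, w0
6. c, w0
7. ¬◇((b ∨ ¬c) → ¬b), w1
8. ¬((b ∨ ¬c) → ¬b), w0
9. b ∨ ¬c, w0
10. b, w0
Accessibility: w0Rw0, w0Rw1, w1Rw0, w1Rw1
Branch closes: b and ¬b both at w0.
Every branch of the negation's tableau closes; the branch above is one of them.

Valid in B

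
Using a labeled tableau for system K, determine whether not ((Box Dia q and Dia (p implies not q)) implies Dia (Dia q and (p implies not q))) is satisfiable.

Unsatisfiable

1. not ((Box Dia q and Dia (p implies not q)) implies Dia (Dia q and (p implies not q))), u
2. Box Dia q and Dia (p implies not q), u   [neg-implies-rule on 1]
3. not Dia (Dia q and (p implies not q)), u   [neg-implies-rule on 1]
4. Box Dia q, u   [and-rule on 2]
5. Dia (p implies not q), u   [and-rule on 2]
6. p implies not q, v   [Dia-rule on 5: fresh world v, uRv]
7. not (Dia q and (p implies not q)), v   [neg-Dia-rule on 3 via uRv]
8. Dia q, v   [Box-rule on 4 via uRv]
9. not q, v   [implies-rule on 6 (branches; this branch)]
10. not Dia q, v   [neg-and-rule on 7 (branches; this branch)]
11. q, w   [Dia-rule on 8: fresh world w, vRw]
12. not q, w   [neg-Dia-rule on 10 via vRw]
Accessibility: uRv, vRw
Branch closes: q and not q both at w.
All branches of the tableau close; one closing branch shown above.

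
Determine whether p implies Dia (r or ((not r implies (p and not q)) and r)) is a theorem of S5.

Tableau for the negation not (p implies Dia (r or ((not r implies (p and not q)) and r))):
1. not (p implies Dia (r or ((not r implies (p and not q)) and r))), w0
2. p, w0
3. not Dia (r or ((not r implies (p and not q)) and r)), w0
4. not (r or ((not r implies (p and not q)) and r)), w0
5. not r, w0
6. not ((not r implies (p and not q)) and r), w0
Accessibility: w0Rw0
The negation has an open branch (countermodel exists).

No, not valid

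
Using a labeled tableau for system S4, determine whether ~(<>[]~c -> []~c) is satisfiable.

Satisfiable (open branch found)

1. ~(<>[]~c -> []~c), u
2. <>[]~c, u
3. ~[]~c, u
4. []~c, v
5. ~c, v
6. c, w
Accessibility: uRu, uRv, uRw, vRv, wRw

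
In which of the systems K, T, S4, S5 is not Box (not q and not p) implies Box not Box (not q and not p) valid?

S5

S4-tableau for the negation not (not Box (not q and not p) implies Box not Box (not q and not p)):
1. not (not Box (not q and not p) implies Box not Box (not q and not p)), u
2. not Box (not q and not p), u   [neg-implies-rule on 1]
3. not Box not Box (not q and not p), u   [neg-implies-rule on 1]
4. not (not q and not p), v   [neg-Box-rule on 2: fresh world v, uRv]
5. p, v   [neg-and-rule on 4 (branches; this branch)]
6. Box (not q and not p), w   [neg-Box-rule on 3: fresh world w, uRw]
7. not q and not p, w   [Box-rule on 6 via wRw]
8. not q, w   [and-rule on 7]
9. not p, w   [and-rule on 7]
Accessibility: uRu, uRv, uRw, vRv, wRw
Complete open branch: countermodel on an S4-frame, so not valid in S4, nor in K, T (the same frame is also a K-frame and a T-frame).
S5-tableau for the negation not (not Box (not q and not p) implies Box not Box (not q and not p)):
1. not (not Box (not q and not p) implies Box not Box (not q and not p)), u
2. not Box (not q and not p), u   [neg-implies-rule on 1]
3. not Box not Box (not q and not p), u   [neg-implies-rule on 1]
4. not (not q and not p), v   [neg-Box-rule on 2: fresh world v, uRv]
5. p, v   [neg-and-rule on 4 (branches; this branch)]
6. Box (not q and not p), w   [neg-Box-rule on 3: fresh world w, uRw]
7. not q and not p, u   [Box-rule on 6 via wRu]
8. not q, u   [and-rule on 7]
9. not p, u   [and-rule on 7]
10. not q and not p, v   [Box-rule on 6 via wRv]
11. not q, v   [and-rule on 10]
12. not p, v   [and-rule on 10]
Accessibility: uRu, uRv, uRw, vRu, vRv, vRw, wRu, wRv, wRw
Branch closes: p and not p both at v.
Every branch closes (one shown): valid in S5.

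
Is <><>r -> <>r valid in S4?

Tableau for the negation ~(<><>r -> <>r):
1. ~(<><>r -> <>r), 0
2. <><>r, 0
3. ~<>r, 0
4. ~r, 0
5. <>r, 1
6. ~r, 1
7. r, 2
8. ~r, 2
Accessibility: 0R0, 0R1, 0R2, 1R1, 1R2, 2R2
Branch closes: r and ~r both at 2.
Every branch of the negation's tableau closes; the branch above is one of them.

Valid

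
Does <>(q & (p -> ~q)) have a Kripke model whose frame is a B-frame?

1. <>(q & (p -> ~q)), w0
2. q & (p -> ~q), w1
3. q, w1
4. p -> ~q, w1
5. ~p, w1
Accessibility: w0Rw0, w0Rw1, w1Rw0, w1Rw1

Yes, satisfiable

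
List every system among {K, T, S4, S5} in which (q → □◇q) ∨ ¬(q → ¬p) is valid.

S4-tableau for the negation ¬((q → □◇q) ∨ ¬(q → ¬p)):
1. ¬((q → □◇q) ∨ ¬(q → ¬p)), 0
2. ¬(q → □◇q), 0
3. q → ¬p, 0
4. q, 0
5. ¬□◇q, 0
6. ¬p, 0
7. ¬◇q, 1
8. ¬q, 1
Accessibility: 0R0, 0R1, 1R1
Complete open branch: countermodel on an S4-frame, so not valid in S4, nor in K, T (the same frame is also a K-frame and a T-frame).
S5-tableau for the negation ¬((q → □◇q) ∨ ¬(q → ¬p)):
1. ¬((q → □◇q) ∨ ¬(q → ¬p)), 0
2. ¬(q → □◇q), 0
3. q → ¬p, 0
4. q, 0
5. ¬□◇q, 0
6. ¬p, 0
7. ¬◇q, 1
8. ¬q, 0
Accessibility: 0R0, 0R1, 1R0, 1R1
Branch closes: q and ¬q both at 0.
Every branch closes (one shown): valid in S5.

S5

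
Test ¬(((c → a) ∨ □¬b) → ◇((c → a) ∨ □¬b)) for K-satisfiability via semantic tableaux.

Satisfiable (open branch found)

1. ¬(((c → a) ∨ □¬b) → ◇((c → a) ∨ □¬b)), u
2. (c → a) ∨ □¬b, u   [¬→-rule on 1]
3. ¬◇((c → a) ∨ □¬b), u   [¬→-rule on 1]
4. □¬b, u   [∨-rule on 2 (branches; this branch)]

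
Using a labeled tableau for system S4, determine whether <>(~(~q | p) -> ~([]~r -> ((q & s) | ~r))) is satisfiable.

Yes, satisfiable

1. <>(~(~q | p) -> ~([]~r -> ((q & s) | ~r))), 0
2. ~(~q | p) -> ~([]~r -> ((q & s) | ~r)), 1   [<>-rule on 1: fresh world 1, 0R1]
3. ~q | p, 1   [->-rule on 2 (branches; this branch)]
4. p, 1   [|-rule on 3 (branches; this branch)]
Accessibility: 0R0, 0R1, 1R1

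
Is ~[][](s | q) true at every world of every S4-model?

Invalid (countermodel exists)

Tableau for the negation [][](s | q):
1. [][](s | q), u
2. [](s | q), u
3. s | q, u
4. q, u
Accessibility: uRu
The negation has an open branch (countermodel exists).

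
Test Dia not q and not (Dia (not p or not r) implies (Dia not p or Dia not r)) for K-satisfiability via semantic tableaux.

Unsatisfiable (every branch closes)

1. Dia not q and not (Dia (not p or not r) implies (Dia not p or Dia not r)), w0
2. Dia not q, w0   [and-rule on 1]
3. not (Dia (not p or not r) implies (Dia not p or Dia not r)), w0   [and-rule on 1]
4. Dia (not p or not r), w0   [neg-implies-rule on 3]
5. not (Dia not p or Dia not r), w0   [neg-implies-rule on 3]
6. not Dia not p, w0   [neg-or-rule on 5]
7. not Dia not r, w0   [neg-or-rule on 5]
8. not q, w1   [Dia-rule on 2: fresh world w1, w0Rw1]
9. p, w1   [neg-Dia-rule on 6 via w0Rw1]
10. r, w1   [neg-Dia-rule on 7 via w0Rw1]
11. not p or not r, w2   [Dia-rule on 4: fresh world w2, w0Rw2]
12. p, w2   [neg-Dia-rule on 6 via w0Rw2]
13. r, w2   [neg-Dia-rule on 7 via w0Rw2]
14. not r, w2   [or-rule on 11 (branches; this branch)]
Accessibility: w0Rw1, w0Rw2
Branch closes: r and not r both at w2.
Every branch closes; the branch above is one of them.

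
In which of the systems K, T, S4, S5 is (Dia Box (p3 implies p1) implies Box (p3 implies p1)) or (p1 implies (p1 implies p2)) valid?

S4-tableau for the negation not ((Dia Box (p3 implies p1) implies Box (p3 implies p1)) or (p1 implies (p1 implies p2))):
1. not ((Dia Box (p3 implies p1) implies Box (p3 implies p1)) or (p1 implies (p1 implies p2))), w0
2. not (Dia Box (p3 implies p1) implies Box (p3 implies p1)), w0
3. not (p1 implies (p1 implies p2)), w0
4. Dia Box (p3 implies p1), w0
5. not Box (p3 implies p1), w0
6. p1, w0
7. not (p1 implies p2), w0
8. not p2, w0
9. Box (p3 implies p1), w1
10. p3 implies p1, w1
11. p1, w1
12. not (p3 implies p1), w2
13. p3, w2
14. not p1, w2
Accessibility: w0Rw0, w0Rw1, w0Rw2, w1Rw1, w2Rw2
Complete open branch: countermodel on an S4-frame, so not valid in S4, nor in K, T (the same frame is also a K-frame and a T-frame).
S5-tableau for the negation not ((Dia Box (p3 implies p1) implies Box (p3 implies p1)) or (p1 implies (p1 implies p2))):
1. not ((Dia Box (p3 implies p1) implies Box (p3 implies p1)) or (p1 implies (p1 implies p2))), w0
2. not (Dia Box (p3 implies p1) implies Box (p3 implies p1)), w0
3. not (p1 implies (p1 implies p2)), w0
4. Dia Box (p3 implies p1), w0
5. not Box (p3 implies p1), w0
6. p1, w0
7. not (p1 implies p2), w0
8. not p2, w0
9. Box (p3 implies p1), w1
10. p3 implies p1, w0
11. p3 implies p1, w1
12. p1, w1
13. not (p3 implies p1), w2
14. p3, w2
15. not p1, w2
16. p3 implies p1, w2
17. p1, w2
Accessibility: w0Rw0, w0Rw1, w0Rw2, w1Rw0, w1Rw1, w1Rw2, w2Rw0, w2Rw1, w2Rw2
Branch closes: p1 and not p1 both at w2.
Every branch closes (one shown): valid in S5.

S5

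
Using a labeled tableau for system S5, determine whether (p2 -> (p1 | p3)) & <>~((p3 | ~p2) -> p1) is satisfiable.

1. (p2 -> (p1 | p3)) & <>~((p3 | ~p2) -> p1), 0
2. p2 -> (p1 | p3), 0
3. <>~((p3 | ~p2) -> p1), 0
4. p1 | p3, 0
5. p3, 0
6. ~((p3 | ~p2) -> p1), 1
7. p3 | ~p2, 1
8. ~p1, 1
9. ~p2, 1
Accessibility: 0R0, 0R1, 1R0, 1R1

Satisfiable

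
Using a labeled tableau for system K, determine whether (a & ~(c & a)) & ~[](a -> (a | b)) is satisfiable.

Unsatisfiable

1. (a & ~(c & a)) & ~[](a -> (a | b)), w0
2. a & ~(c & a), w0
3. ~[](a -> (a | b)), w0
4. a, w0
5. ~(c & a), w0
6. ~c, w0
7. ~(a -> (a | b)), w1
8. a, w1
9. ~(a | b), w1
10. ~a, w1
11. ~b, w1
Accessibility: w0Rw1
Branch closes: a and ~a both at w1.
Every branch closes; the branch above is one of them.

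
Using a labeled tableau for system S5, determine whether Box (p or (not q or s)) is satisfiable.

Satisfiable

1. Box (p or (not q or s)), w0
2. p or (not q or s), w0
3. not q or s, w0
4. s, w0
Accessibility: w0Rw0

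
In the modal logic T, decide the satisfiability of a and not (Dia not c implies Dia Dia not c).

Unsatisfiable

1. a and not (Dia not c implies Dia Dia not c), u
2. a, u   [and-rule on 1]
3. not (Dia not c implies Dia Dia not c), u   [and-rule on 1]
4. Dia not c, u   [neg-implies-rule on 3]
5. not Dia Dia not c, u   [neg-implies-rule on 3]
6. not Dia not c, u   [neg-Dia-rule on 5 via uRu]
7. c, u   [neg-Dia-rule on 6 via uRu]
8. not c, v   [Dia-rule on 4: fresh world v, uRv]
9. not Dia not c, v   [neg-Dia-rule on 5 via uRv]
10. c, v   [neg-Dia-rule on 6 via uRv]
Accessibility: uRu, uRv, vRv
Branch closes: c and not c both at v.
Every branch closes; the branch above is one of them.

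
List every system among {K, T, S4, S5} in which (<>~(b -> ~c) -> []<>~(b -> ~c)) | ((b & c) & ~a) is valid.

S5-tableau for the negation ~((<>~(b -> ~c) -> []<>~(b -> ~c)) | ((b & c) & ~a)):
1. ~((<>~(b -> ~c) -> []<>~(b -> ~c)) | ((b & c) & ~a)), u
2. ~(<>~(b -> ~c) -> []<>~(b -> ~c)), u   [~|-rule on 1]
3. ~((b & c) & ~a), u   [~|-rule on 1]
4. <>~(b -> ~c), u   [~->-rule on 2]
5. ~[]<>~(b -> ~c), u   [~->-rule on 2]
6. ~(b & c), u   [~&-rule on 3 (branches; this branch)]
7. ~c, u   [~&-rule on 6 (branches; this branch)]
8. ~(b -> ~c), v   [<>-rule on 4: fresh world v, uRv]
9. b, v   [~->-rule on 8]
10. c, v   [~->-rule on 8]
11. ~<>~(b -> ~c), w   [~[]-rule on 5: fresh world w, uRw]
12. b -> ~c, u   [~<>-rule on 11 via wRu]
13. b -> ~c, v   [~<>-rule on 11 via wRv]
14. b -> ~c, w   [~<>-rule on 11 via wRw]
15. ~c, v   [->-rule on 13 (branches; this branch)]
Accessibility: uRu, uRv, uRw, vRu, vRv, vRw, wRu, wRv, wRw
Branch closes: c and ~c both at v.
Every branch closes (one shown): valid in S5.
S4-tableau for the negation ~((<>~(b -> ~c) -> []<>~(b -> ~c)) | ((b & c) & ~a)):
1. ~((<>~(b -> ~c) -> []<>~(b -> ~c)) | ((b & c) & ~a)), u
2. ~(<>~(b -> ~c) -> []<>~(b -> ~c)), u   [~|-rule on 1]
3. ~((b & c) & ~a), u   [~|-rule on 1]
4. <>~(b -> ~c), u   [~->-rule on 2]
5. ~[]<>~(b -> ~c), u   [~->-rule on 2]
6. a, u   [~&-rule on 3 (branches; this branch)]
7. ~(b -> ~c), v   [<>-rule on 4: fresh world v, uRv]
8. b, v   [~->-rule on 7]
9. c, v   [~->-rule on 7]
10. ~<>~(b -> ~c), w   [~[]-rule on 5: fresh world w, uRw]
11. b -> ~c, w   [~<>-rule on 10 via wRw]
12. ~c, w   [->-rule on 11 (branches; this branch)]
Accessibility: uRu, uRv, uRw, vRv, wRw
Complete open branch: countermodel on an S4-frame, so not valid in S4, nor in K, T (the same frame is also a K-frame and a T-frame).

S5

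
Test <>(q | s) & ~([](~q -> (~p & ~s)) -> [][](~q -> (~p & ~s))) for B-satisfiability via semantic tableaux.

Satisfiable (open branch found)

1. <>(q | s) & ~([](~q -> (~p & ~s)) -> [][](~q -> (~p & ~s))), w0
2. <>(q | s), w0   [&-rule on 1]
3. ~([](~q -> (~p & ~s)) -> [][](~q -> (~p & ~s))), w0   [&-rule on 1]
4. [](~q -> (~p & ~s)), w0   [~->-rule on 3]
5. ~[][](~q -> (~p & ~s)), w0   [~->-rule on 3]
6. ~q -> (~p & ~s), w0   [[]-rule on 4 via w0Rw0]
7. ~p & ~s, w0   [->-rule on 6 (branches; this branch)]
8. ~p, w0   [&-rule on 7]
9. ~s, w0   [&-rule on 7]
10. q | s, w1   [<>-rule on 2: fresh world w1, w0Rw1]
11. ~q -> (~p & ~s), w1   [[]-rule on 4 via w0Rw1]
12. s, w1   [|-rule on 10 (branches; this branch)]
13. q, w1   [->-rule on 11 (branches; this branch)]
14. ~[](~q -> (~p & ~s)), w2   [~[]-rule on 5: fresh world w2, w0Rw2]
15. ~q -> (~p & ~s), w2   [[]-rule on 4 via w0Rw2]
16. ~p & ~s, w2   [->-rule on 15 (branches; this branch)]
17. ~p, w2   [&-rule on 16]
18. ~s, w2   [&-rule on 16]
19. ~(~q -> (~p & ~s)), w3   [~[]-rule on 14: fresh world w3, w2Rw3]
20. ~q, w3   [~->-rule on 19]
21. ~(~p & ~s), w3   [~->-rule on 19]
22. s, w3   [~&-rule on 21 (branches; this branch)]
Accessibility: w0Rw0, w0Rw1, w0Rw2, w1Rw0, w1Rw1, w2Rw0, w2Rw2, w2Rw3, w3Rw2, w3Rw3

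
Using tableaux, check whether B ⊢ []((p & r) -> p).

Yes, valid

Tableau for the negation ~[]((p & r) -> p):
1. ~[]((p & r) -> p), u
2. ~((p & r) -> p), v
3. p & r, v
4. ~p, v
5. p, v
6. r, v
Accessibility: uRu, uRv, vRu, vRv
Branch closes: p and ~p both at v.
All branches of the negation close; one closing branch shown above.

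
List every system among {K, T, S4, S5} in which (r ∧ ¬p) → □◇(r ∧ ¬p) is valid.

S5

S5-tableau for the negation ¬((r ∧ ¬p) → □◇(r ∧ ¬p)):
1. ¬((r ∧ ¬p) → □◇(r ∧ ¬p)), w0
2. r ∧ ¬p, w0
3. ¬□◇(r ∧ ¬p), w0
4. r, w0
5. ¬p, w0
6. ¬◇(r ∧ ¬p), w1
7. ¬(r ∧ ¬p), w0
8. ¬(r ∧ ¬p), w1
9. p, w0
Accessibility: w0Rw0, w0Rw1, w1Rw0, w1Rw1
Branch closes: p and ¬p both at w0.
Every branch closes (one shown): valid in S5.
S4-tableau for the negation ¬((r ∧ ¬p) → □◇(r ∧ ¬p)):
1. ¬((r ∧ ¬p) → □◇(r ∧ ¬p)), w0
2. r ∧ ¬p, w0
3. ¬□◇(r ∧ ¬p), w0
4. r, w0
5. ¬p, w0
6. ¬◇(r ∧ ¬p), w1
7. ¬(r ∧ ¬p), w1
8. p, w1
Accessibility: w0Rw0, w0Rw1, w1Rw1
Complete open branch: countermodel on an S4-frame, so not valid in S4, nor in K, T (the same frame is also a K-frame and a T-frame).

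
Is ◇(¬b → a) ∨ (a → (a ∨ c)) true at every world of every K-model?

Yes, valid

Tableau for the negation ¬(◇(¬b → a) ∨ (a → (a ∨ c))):
1. ¬(◇(¬b → a) ∨ (a → (a ∨ c))), u
2. ¬◇(¬b → a), u   [¬∨-rule on 1]
3. ¬(a → (a ∨ c)), u   [¬∨-rule on 1]
4. a, u   [¬→-rule on 3]
5. ¬(a ∨ c), u   [¬→-rule on 3]
6. ¬a, u   [¬∨-rule on 5]
7. ¬c, u   [¬∨-rule on 5]
Branch closes: a and ¬a both at u.
Every branch of the negation's tableau closes; the branch above is one of them.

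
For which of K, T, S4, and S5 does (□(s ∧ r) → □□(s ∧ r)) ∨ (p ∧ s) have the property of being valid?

S4-tableau for the negation ¬((□(s ∧ r) → □□(s ∧ r)) ∨ (p ∧ s)):
1. ¬((□(s ∧ r) → □□(s ∧ r)) ∨ (p ∧ s)), w0
2. ¬(□(s ∧ r) → □□(s ∧ r)), w0
3. ¬(p ∧ s), w0
4. □(s ∧ r), w0
5. ¬□□(s ∧ r), w0
6. s ∧ r, w0
7. s, w0
8. r, w0
9. ¬p, w0
10. ¬□(s ∧ r), w1
11. s ∧ r, w1
12. s, w1
13. r, w1
14. ¬(s ∧ r), w2
15. s ∧ r, w2
16. s, w2
17. r, w2
18. ¬r, w2
Accessibility: w0Rw0, w0Rw1, w0Rw2, w1Rw1, w1Rw2, w2Rw2
Branch closes: r and ¬r both at w2.
Every branch closes (one shown): valid in S4, hence also in S5 (every theorem of S4 is a theorem of S5).
T-tableau for the negation ¬((□(s ∧ r) → □□(s ∧ r)) ∨ (p ∧ s)):
1. ¬((□(s ∧ r) → □□(s ∧ r)) ∨ (p ∧ s)), w0
2. ¬(□(s ∧ r) → □□(s ∧ r)), w0
3. ¬(p ∧ s), w0
4. □(s ∧ r), w0
5. ¬□□(s ∧ r), w0
6. s ∧ r, w0
7. s, w0
8. r, w0
9. ¬p, w0
10. ¬□(s ∧ r), w1
11. s ∧ r, w1
12. s, w1
13. r, w1
14. ¬(s ∧ r), w2
15. ¬r, w2
Accessibility: w0Rw0, w0Rw1, w1Rw1, w1Rw2, w2Rw2
Complete open branch: countermodel on a T-frame, so not valid in T, nor in K (the same frame is also a K-frame).

S4, S5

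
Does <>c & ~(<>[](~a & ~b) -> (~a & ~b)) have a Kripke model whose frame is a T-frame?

Satisfiable (open branch found)

1. <>c & ~(<>[](~a & ~b) -> (~a & ~b)), w0
2. <>c, w0
3. ~(<>[](~a & ~b) -> (~a & ~b)), w0
4. <>[](~a & ~b), w0
5. ~(~a & ~b), w0
6. b, w0
7. c, w1
8. [](~a & ~b), w2
9. ~a & ~b, w2
10. ~a, w2
11. ~b, w2
Accessibility: w0Rw0, w0Rw1, w0Rw2, w1Rw1, w2Rw2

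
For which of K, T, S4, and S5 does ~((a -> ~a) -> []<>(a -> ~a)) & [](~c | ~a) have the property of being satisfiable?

K, T, S4

S4-tableau for the formula:
1. ~((a -> ~a) -> []<>(a -> ~a)) & [](~c | ~a), u
2. ~((a -> ~a) -> []<>(a -> ~a)), u   [&-rule on 1]
3. [](~c | ~a), u   [&-rule on 1]
4. a -> ~a, u   [~->-rule on 2]
5. ~[]<>(a -> ~a), u   [~->-rule on 2]
6. ~c | ~a, u   [[]-rule on 3 via uRu]
7. ~a, u   [->-rule on 4 (branches; this branch)]
8. ~<>(a -> ~a), v   [~[]-rule on 5: fresh world v, uRv]
9. ~c | ~a, v   [[]-rule on 3 via uRv]
10. ~(a -> ~a), v   [~<>-rule on 8 via vRv]
11. a, v   [~->-rule on 10]
12. ~c, v   [|-rule on 9 (branches; this branch)]
Accessibility: uRu, uRv, vRv
Complete open branch: satisfiable in S4, hence also in K, T (this S4-model is also a K-model and a T-model).
S5-tableau for the formula:
1. ~((a -> ~a) -> []<>(a -> ~a)) & [](~c | ~a), u
2. ~((a -> ~a) -> []<>(a -> ~a)), u   [&-rule on 1]
3. [](~c | ~a), u   [&-rule on 1]
4. a -> ~a, u   [~->-rule on 2]
5. ~[]<>(a -> ~a), u   [~->-rule on 2]
6. ~c | ~a, u   [[]-rule on 3 via uRu]
7. ~a, u   [->-rule on 4 (branches; this branch)]
8. ~<>(a -> ~a), v   [~[]-rule on 5: fresh world v, uRv]
9. ~c | ~a, v   [[]-rule on 3 via uRv]
10. ~(a -> ~a), u   [~<>-rule on 8 via vRu]
11. a, u   [~->-rule on 10]
Accessibility: uRu, uRv, vRu, vRv
Branch closes: a and ~a both at u.
Every branch closes (one shown): unsatisfiable in S5.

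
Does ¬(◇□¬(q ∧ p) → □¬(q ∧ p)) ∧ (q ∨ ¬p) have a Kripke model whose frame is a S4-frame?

1. ¬(◇□¬(q ∧ p) → □¬(q ∧ p)) ∧ (q ∨ ¬p), u
2. ¬(◇□¬(q ∧ p) → □¬(q ∧ p)), u
3. q ∨ ¬p, u
4. ◇□¬(q ∧ p), u
5. ¬□¬(q ∧ p), u
6. ¬p, u
7. □¬(q ∧ p), v
8. ¬(q ∧ p), v
9. ¬p, v
10. q ∧ p, w
11. q, w
12. p, w
Accessibility: uRu, uRv, uRw, vRv, wRw

Yes, satisfiable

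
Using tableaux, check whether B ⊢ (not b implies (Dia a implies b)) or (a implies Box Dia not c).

No, not valid

Tableau for the negation not ((not b implies (Dia a implies b)) or (a implies Box Dia not c)):
1. not ((not b implies (Dia a implies b)) or (a implies Box Dia not c)), u
2. not (not b implies (Dia a implies b)), u   [neg-or-rule on 1]
3. not (a implies Box Dia not c), u   [neg-or-rule on 1]
4. not b, u   [neg-implies-rule on 2]
5. not (Dia a implies b), u   [neg-implies-rule on 2]
6. a, u   [neg-implies-rule on 3]
7. not Box Dia not c, u   [neg-implies-rule on 3]
8. Dia a, u   [neg-implies-rule on 5]
9. not Dia not c, v   [neg-Box-rule on 7: fresh world v, uRv]
10. c, u   [neg-Dia-rule on 9 via vRu]
11. c, v   [neg-Dia-rule on 9 via vRv]
12. a, w   [Dia-rule on 8: fresh world w, uRw]
Accessibility: uRu, uRv, uRw, vRu, vRv, wRu, wRw
The negation has an open branch (countermodel exists).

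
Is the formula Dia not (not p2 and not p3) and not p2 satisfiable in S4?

1. Dia not (not p2 and not p3) and not p2, 0
2. Dia not (not p2 and not p3), 0
3. not p2, 0
4. not (not p2 and not p3), 1
5. p3, 1
Accessibility: 0R0, 0R1, 1R1

Satisfiable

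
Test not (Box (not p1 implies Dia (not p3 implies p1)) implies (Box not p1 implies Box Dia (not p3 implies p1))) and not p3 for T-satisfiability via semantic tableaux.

Unsatisfiable

1. not (Box (not p1 implies Dia (not p3 implies p1)) implies (Box not p1 implies Box Dia (not p3 implies p1))) and not p3, w0
2. not (Box (not p1 implies Dia (not p3 implies p1)) implies (Box not p1 implies Box Dia (not p3 implies p1))), w0   [and-rule on 1]
3. not p3, w0   [and-rule on 1]
4. Box (not p1 implies Dia (not p3 implies p1)), w0   [neg-implies-rule on 2]
5. not (Box not p1 implies Box Dia (not p3 implies p1)), w0   [neg-implies-rule on 2]
6. Box not p1, w0   [neg-implies-rule on 5]
7. not Box Dia (not p3 implies p1), w0   [neg-implies-rule on 5]
8. not p1 implies Dia (not p3 implies p1), w0   [Box-rule on 4 via w0Rw0]
9. not p1, w0   [Box-rule on 6 via w0Rw0]
10. Dia (not p3 implies p1), w0   [implies-rule on 8 (branches; this branch)]
11. not Dia (not p3 implies p1), w1   [neg-Box-rule on 7: fresh world w1, w0Rw1]
12. not p1 implies Dia (not p3 implies p1), w1   [Box-rule on 4 via w0Rw1]
13. not p1, w1   [Box-rule on 6 via w0Rw1]
14. not (not p3 implies p1), w1   [neg-Dia-rule on 11 via w1Rw1]
15. not p3, w1   [neg-implies-rule on 14]
16. Dia (not p3 implies p1), w1   [implies-rule on 12 (branches; this branch)]
17. not p3 implies p1, w2   [Dia-rule on 10: fresh world w2, w0Rw2]
18. not p1 implies Dia (not p3 implies p1), w2   [Box-rule on 4 via w0Rw2]
19. not p1, w2   [Box-rule on 6 via w0Rw2]
20. p3, w2   [implies-rule on 17 (branches; this branch)]
21. Dia (not p3 implies p1), w2   [implies-rule on 18 (branches; this branch)]
22. not p3 implies p1, w3   [Dia-rule on 16: fresh world w3, w1Rw3]
23. not (not p3 implies p1), w3   [neg-Dia-rule on 11 via w1Rw3]
24. not p3, w3   [neg-implies-rule on 23]
25. not p1, w3   [neg-implies-rule on 23]
26. p1, w3   [implies-rule on 22 (branches; this branch)]
Accessibility: w0Rw0, w0Rw1, w0Rw2, w1Rw1, w1Rw3, w2Rw2, w3Rw3
Branch closes: p1 and not p1 both at w3.
Every branch closes; the branch above is one of them.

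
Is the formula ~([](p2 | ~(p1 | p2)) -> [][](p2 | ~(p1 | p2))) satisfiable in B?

Yes, satisfiable

1. ~([](p2 | ~(p1 | p2)) -> [][](p2 | ~(p1 | p2))), u
2. [](p2 | ~(p1 | p2)), u   [~->-rule on 1]
3. ~[][](p2 | ~(p1 | p2)), u   [~->-rule on 1]
4. p2 | ~(p1 | p2), u   [[]-rule on 2 via uRu]
5. ~(p1 | p2), u   [|-rule on 4 (branches; this branch)]
6. ~p1, u   [~|-rule on 5]
7. ~p2, u   [~|-rule on 5]
8. ~[](p2 | ~(p1 | p2)), v   [~[]-rule on 3: fresh world v, uRv]
9. p2 | ~(p1 | p2), v   [[]-rule on 2 via uRv]
10. ~(p1 | p2), v   [|-rule on 9 (branches; this branch)]
11. ~p1, v   [~|-rule on 10]
12. ~p2, v   [~|-rule on 10]
13. ~(p2 | ~(p1 | p2)), w   [~[]-rule on 8: fresh world w, vRw]
14. ~p2, w   [~|-rule on 13]
15. p1 | p2, w   [~|-rule on 13]
16. p1, w   [|-rule on 15 (branches; this branch)]
Accessibility: uRu, uRv, vRu, vRv, vRw, wRv, wRw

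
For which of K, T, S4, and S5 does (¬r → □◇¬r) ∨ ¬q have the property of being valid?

S5

S5-tableau for the negation ¬((¬r → □◇¬r) ∨ ¬q):
1. ¬((¬r → □◇¬r) ∨ ¬q), 0
2. ¬(¬r → □◇¬r), 0   [¬∨-rule on 1]
3. q, 0   [¬∨-rule on 1]
4. ¬r, 0   [¬→-rule on 2]
5. ¬□◇¬r, 0   [¬→-rule on 2]
6. ¬◇¬r, 1   [¬□-rule on 5: fresh world 1, 0R1]
7. r, 0   [¬◇-rule on 6 via 1R0]
Accessibility: 0R0, 0R1, 1R0, 1R1
Branch closes: r and ¬r both at 0.
Every branch closes (one shown): valid in S5.
S4-tableau for the negation ¬((¬r → □◇¬r) ∨ ¬q):
1. ¬((¬r → □◇¬r) ∨ ¬q), 0
2. ¬(¬r → □◇¬r), 0   [¬∨-rule on 1]
3. q, 0   [¬∨-rule on 1]
4. ¬r, 0   [¬→-rule on 2]
5. ¬□◇¬r, 0   [¬→-rule on 2]
6. ¬◇¬r, 1   [¬□-rule on 5: fresh world 1, 0R1]
7. r, 1   [¬◇-rule on 6 via 1R1]
Accessibility: 0R0, 0R1, 1R1
Complete open branch: countermodel on an S4-frame, so not valid in S4, nor in K, T (the same frame is also a K-frame and a T-frame).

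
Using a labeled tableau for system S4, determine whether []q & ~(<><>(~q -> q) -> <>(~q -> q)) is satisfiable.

1. []q & ~(<><>(~q -> q) -> <>(~q -> q)), u
2. []q, u
3. ~(<><>(~q -> q) -> <>(~q -> q)), u
4. <><>(~q -> q), u
5. ~<>(~q -> q), u
6. q, u
7. ~(~q -> q), u
8. ~q, u
Accessibility: uRu
Branch closes: q and ~q both at u.
All branches of the tableau close; one closing branch shown above.

Unsatisfiable (every branch closes)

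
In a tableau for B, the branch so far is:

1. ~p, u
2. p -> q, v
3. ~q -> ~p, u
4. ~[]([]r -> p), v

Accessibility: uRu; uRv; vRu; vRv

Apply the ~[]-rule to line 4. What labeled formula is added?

a fresh world w with vRw, and ~([]r -> p) at w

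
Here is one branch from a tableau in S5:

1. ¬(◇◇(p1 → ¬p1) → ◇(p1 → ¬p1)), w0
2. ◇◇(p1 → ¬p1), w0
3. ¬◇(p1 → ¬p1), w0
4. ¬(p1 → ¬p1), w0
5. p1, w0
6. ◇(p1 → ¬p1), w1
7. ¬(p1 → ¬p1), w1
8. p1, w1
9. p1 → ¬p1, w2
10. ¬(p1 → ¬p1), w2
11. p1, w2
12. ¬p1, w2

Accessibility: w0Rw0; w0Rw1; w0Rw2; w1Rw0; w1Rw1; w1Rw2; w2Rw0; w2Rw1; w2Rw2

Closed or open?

Both p1 and ¬p1 appear at w2.

Closed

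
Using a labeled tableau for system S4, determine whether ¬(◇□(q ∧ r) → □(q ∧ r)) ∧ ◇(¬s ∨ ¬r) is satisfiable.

1. ¬(◇□(q ∧ r) → □(q ∧ r)) ∧ ◇(¬s ∨ ¬r), 0
2. ¬(◇□(q ∧ r) → □(q ∧ r)), 0
3. ◇(¬s ∨ ¬r), 0
4. ◇□(q ∧ r), 0
5. ¬□(q ∧ r), 0
6. ¬s ∨ ¬r, 1
7. ¬r, 1
8. □(q ∧ r), 2
9. q ∧ r, 2
10. q, 2
11. r, 2
12. ¬(q ∧ r), 3
13. ¬r, 3
Accessibility: 0R0, 0R1, 0R2, 0R3, 1R1, 2R2, 3R3

Yes, satisfiable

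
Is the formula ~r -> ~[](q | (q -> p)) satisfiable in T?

1. ~r -> ~[](q | (q -> p)), u
2. r, u
Accessibility: uRu

Satisfiable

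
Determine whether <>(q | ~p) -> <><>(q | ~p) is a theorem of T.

Valid

Tableau for the negation ~(<>(q | ~p) -> <><>(q | ~p)):
1. ~(<>(q | ~p) -> <><>(q | ~p)), w0
2. <>(q | ~p), w0
3. ~<><>(q | ~p), w0
4. ~<>(q | ~p), w0
5. ~(q | ~p), w0
6. ~q, w0
7. p, w0
8. q | ~p, w1
9. ~<>(q | ~p), w1
10. ~(q | ~p), w1
11. ~q, w1
12. p, w1
13. ~p, w1
Accessibility: w0Rw0, w0Rw1, w1Rw1
Branch closes: p and ~p both at w1.
All branches of the negation close; one closing branch shown above.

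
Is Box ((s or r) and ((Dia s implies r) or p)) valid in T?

Tableau for the negation not Box ((s or r) and ((Dia s implies r) or p)):
1. not Box ((s or r) and ((Dia s implies r) or p)), u
2. not ((s or r) and ((Dia s implies r) or p)), v
3. not ((Dia s implies r) or p), v
4. not (Dia s implies r), v
5. not p, v
6. Dia s, v
7. not r, v
8. s, w
Accessibility: uRu, uRv, vRv, vRw, wRw
The negation has an open branch (countermodel exists).

Not valid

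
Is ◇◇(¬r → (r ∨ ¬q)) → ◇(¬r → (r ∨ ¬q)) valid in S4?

Valid in S4

Tableau for the negation ¬(◇◇(¬r → (r ∨ ¬q)) → ◇(¬r → (r ∨ ¬q))):
1. ¬(◇◇(¬r → (r ∨ ¬q)) → ◇(¬r → (r ∨ ¬q))), w0
2. ◇◇(¬r → (r ∨ ¬q)), w0
3. ¬◇(¬r → (r ∨ ¬q)), w0
4. ¬(¬r → (r ∨ ¬q)), w0
5. ¬r, w0
6. ¬(r ∨ ¬q), w0
7. q, w0
8. ◇(¬r → (r ∨ ¬q)), w1
9. ¬(¬r → (r ∨ ¬q)), w1
10. ¬r, w1
11. ¬(r ∨ ¬q), w1
12. q, w1
13. ¬r → (r ∨ ¬q), w2
14. ¬(¬r → (r ∨ ¬q)), w2
15. ¬r, w2
16. ¬(r ∨ ¬q), w2
17. q, w2
18. r ∨ ¬q, w2
19. ¬q, w2
Accessibility: w0Rw0, w0Rw1, w0Rw2, w1Rw1, w1Rw2, w2Rw2
Branch closes: q and ¬q both at w2.
All branches of the negation close; one closing branch shown above.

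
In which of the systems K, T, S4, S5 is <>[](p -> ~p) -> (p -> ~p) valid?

S5

S5-tableau for the negation ~(<>[](p -> ~p) -> (p -> ~p)):
1. ~(<>[](p -> ~p) -> (p -> ~p)), 0
2. <>[](p -> ~p), 0
3. ~(p -> ~p), 0
4. p, 0
5. [](p -> ~p), 1
6. p -> ~p, 0
7. p -> ~p, 1
8. ~p, 0
Accessibility: 0R0, 0R1, 1R0, 1R1
Branch closes: p and ~p both at 0.
Every branch closes (one shown): valid in S5.
S4-tableau for the negation ~(<>[](p -> ~p) -> (p -> ~p)):
1. ~(<>[](p -> ~p) -> (p -> ~p)), 0
2. <>[](p -> ~p), 0
3. ~(p -> ~p), 0
4. p, 0
5. [](p -> ~p), 1
6. p -> ~p, 1
7. ~p, 1
Accessibility: 0R0, 0R1, 1R1
Complete open branch: countermodel on an S4-frame, so not valid in S4, nor in K, T (the same frame is also a K-frame and a T-frame).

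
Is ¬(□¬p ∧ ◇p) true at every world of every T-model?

Valid

Tableau for the negation □¬p ∧ ◇p:
1. □¬p ∧ ◇p, 0
2. □¬p, 0
3. ◇p, 0
4. ¬p, 0
5. p, 1
6. ¬p, 1
Accessibility: 0R0, 0R1, 1R1
Branch closes: p and ¬p both at 1.
Every branch of the negation's tableau closes; the branch above is one of them.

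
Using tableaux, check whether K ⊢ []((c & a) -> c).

Tableau for the negation ~[]((c & a) -> c):
1. ~[]((c & a) -> c), u
2. ~((c & a) -> c), v   [~[]-rule on 1: fresh world v, uRv]
3. c & a, v   [~->-rule on 2]
4. ~c, v   [~->-rule on 2]
5. c, v   [&-rule on 3]
6. a, v   [&-rule on 3]
Accessibility: uRv
Branch closes: c and ~c both at v.
Every branch of the negation's tableau closes; the branch above is one of them.

Yes, valid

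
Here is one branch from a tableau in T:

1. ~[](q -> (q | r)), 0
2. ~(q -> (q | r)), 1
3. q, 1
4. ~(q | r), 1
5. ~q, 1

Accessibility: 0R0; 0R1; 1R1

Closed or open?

Yes, closed

Both q and ~q appear at 1.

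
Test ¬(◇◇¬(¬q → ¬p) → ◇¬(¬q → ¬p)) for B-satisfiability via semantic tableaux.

1. ¬(◇◇¬(¬q → ¬p) → ◇¬(¬q → ¬p)), 0
2. ◇◇¬(¬q → ¬p), 0   [¬→-rule on 1]
3. ¬◇¬(¬q → ¬p), 0   [¬→-rule on 1]
4. ¬q → ¬p, 0   [¬◇-rule on 3 via 0R0]
5. ¬p, 0   [→-rule on 4 (branches; this branch)]
6. ◇¬(¬q → ¬p), 1   [◇-rule on 2: fresh world 1, 0R1]
7. ¬q → ¬p, 1   [¬◇-rule on 3 via 0R1]
8. ¬p, 1   [→-rule on 7 (branches; this branch)]
9. ¬(¬q → ¬p), 2   [◇-rule on 6: fresh world 2, 1R2]
10. ¬q, 2   [¬→-rule on 9]
11. p, 2   [¬→-rule on 9]
Accessibility: 0R0, 0R1, 1R0, 1R1, 1R2, 2R1, 2R2

Yes, satisfiable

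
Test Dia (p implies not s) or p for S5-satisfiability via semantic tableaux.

Yes, satisfiable

1. Dia (p implies not s) or p, w0
2. p, w0
Accessibility: w0Rw0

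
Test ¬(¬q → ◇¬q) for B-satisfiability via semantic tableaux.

1. ¬(¬q → ◇¬q), 0
2. ¬q, 0
3. ¬◇¬q, 0
4. q, 0
Accessibility: 0R0
Branch closes: q and ¬q both at 0.
(One branch shown.) All branches close.

Unsatisfiable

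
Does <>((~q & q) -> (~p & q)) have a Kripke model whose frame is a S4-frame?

Satisfiable

1. <>((~q & q) -> (~p & q)), u
2. (~q & q) -> (~p & q), v   [<>-rule on 1: fresh world v, uRv]
3. ~p & q, v   [->-rule on 2 (branches; this branch)]
4. ~p, v   [&-rule on 3]
5. q, v   [&-rule on 3]
Accessibility: uRu, uRv, vRv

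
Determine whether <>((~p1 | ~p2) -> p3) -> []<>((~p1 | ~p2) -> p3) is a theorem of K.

Tableau for the negation ~(<>((~p1 | ~p2) -> p3) -> []<>((~p1 | ~p2) -> p3)):
1. ~(<>((~p1 | ~p2) -> p3) -> []<>((~p1 | ~p2) -> p3)), u
2. <>((~p1 | ~p2) -> p3), u
3. ~[]<>((~p1 | ~p2) -> p3), u
4. (~p1 | ~p2) -> p3, v
5. p3, v
6. ~<>((~p1 | ~p2) -> p3), w
Accessibility: uRv, uRw
The negation has an open branch (countermodel exists).

Not valid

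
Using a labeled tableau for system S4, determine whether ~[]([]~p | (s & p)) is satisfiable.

Satisfiable

1. ~[]([]~p | (s & p)), u
2. ~([]~p | (s & p)), v
3. ~[]~p, v
4. ~(s & p), v
5. ~p, v
6. p, w
Accessibility: uRu, uRv, uRw, vRv, vRw, wRw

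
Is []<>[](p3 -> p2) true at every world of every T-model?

Tableau for the negation ~[]<>[](p3 -> p2):
1. ~[]<>[](p3 -> p2), w0
2. ~<>[](p3 -> p2), w1
3. ~[](p3 -> p2), w1
4. ~(p3 -> p2), w2
5. p3, w2
6. ~p2, w2
7. ~[](p3 -> p2), w2
8. ~(p3 -> p2), w3
9. p3, w3
10. ~p2, w3
Accessibility: w0Rw0, w0Rw1, w1Rw1, w1Rw2, w2Rw2, w2Rw3, w3Rw3
The negation has an open branch (countermodel exists).

No, not valid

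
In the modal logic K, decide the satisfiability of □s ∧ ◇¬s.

No, unsatisfiable

1. □s ∧ ◇¬s, w0
2. □s, w0
3. ◇¬s, w0
4. ¬s, w1
5. s, w1
Accessibility: w0Rw1
Branch closes: s and ¬s both at w1.
Every branch closes; the branch above is one of them.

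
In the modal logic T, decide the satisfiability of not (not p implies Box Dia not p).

1. not (not p implies Box Dia not p), 0
2. not p, 0   [neg-implies-rule on 1]
3. not Box Dia not p, 0   [neg-implies-rule on 1]
4. not Dia not p, 1   [neg-Box-rule on 3: fresh world 1, 0R1]
5. p, 1   [neg-Dia-rule on 4 via 1R1]
Accessibility: 0R0, 0R1, 1R1

Satisfiable (open branch found)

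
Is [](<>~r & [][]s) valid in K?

Tableau for the negation ~[](<>~r & [][]s):
1. ~[](<>~r & [][]s), w0
2. ~(<>~r & [][]s), w1
3. ~[][]s, w1
4. ~[]s, w2
5. ~s, w3
Accessibility: w0Rw1, w1Rw2, w2Rw3
The negation has an open branch (countermodel exists).

No, not valid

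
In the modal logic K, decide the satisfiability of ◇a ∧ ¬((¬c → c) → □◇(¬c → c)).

Satisfiable (open branch found)

1. ◇a ∧ ¬((¬c → c) → □◇(¬c → c)), w0
2. ◇a, w0
3. ¬((¬c → c) → □◇(¬c → c)), w0
4. ¬c → c, w0
5. ¬□◇(¬c → c), w0
6. c, w0
7. a, w1
8. ¬◇(¬c → c), w2
Accessibility: w0Rw1, w0Rw2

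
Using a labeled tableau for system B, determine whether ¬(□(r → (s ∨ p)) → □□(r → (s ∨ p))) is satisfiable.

1. ¬(□(r → (s ∨ p)) → □□(r → (s ∨ p))), u
2. □(r → (s ∨ p)), u
3. ¬□□(r → (s ∨ p)), u
4. r → (s ∨ p), u
5. s ∨ p, u
6. p, u
7. ¬□(r → (s ∨ p)), v
8. r → (s ∨ p), v
9. s ∨ p, v
10. p, v
11. ¬(r → (s ∨ p)), w
12. r, w
13. ¬(s ∨ p), w
14. ¬s, w
15. ¬p, w
Accessibility: uRu, uRv, vRu, vRv, vRw, wRv, wRw

Satisfiable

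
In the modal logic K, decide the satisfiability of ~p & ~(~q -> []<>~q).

Yes, satisfiable

1. ~p & ~(~q -> []<>~q), w0
2. ~p, w0
3. ~(~q -> []<>~q), w0
4. ~q, w0
5. ~[]<>~q, w0
6. ~<>~q, w1
Accessibility: w0Rw1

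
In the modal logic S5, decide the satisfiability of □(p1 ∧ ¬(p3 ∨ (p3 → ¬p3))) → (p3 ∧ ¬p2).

1. □(p1 ∧ ¬(p3 ∨ (p3 → ¬p3))) → (p3 ∧ ¬p2), w0
2. p3 ∧ ¬p2, w0   [→-rule on 1 (branches; this branch)]
3. p3, w0   [∧-rule on 2]
4. ¬p2, w0   [∧-rule on 2]
Accessibility: w0Rw0

Satisfiable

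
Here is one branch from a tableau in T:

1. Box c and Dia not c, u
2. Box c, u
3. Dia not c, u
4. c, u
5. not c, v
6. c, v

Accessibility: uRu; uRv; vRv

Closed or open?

Yes, closed

Both c and not c appear at v.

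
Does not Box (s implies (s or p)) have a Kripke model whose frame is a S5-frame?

1. not Box (s implies (s or p)), 0
2. not (s implies (s or p)), 1
3. s, 1
4. not (s or p), 1
5. not s, 1
6. not p, 1
Accessibility: 0R0, 0R1, 1R0, 1R1
Branch closes: s and not s both at 1.
All branches of the tableau close; one closing branch shown above.

Unsatisfiable (every branch closes)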